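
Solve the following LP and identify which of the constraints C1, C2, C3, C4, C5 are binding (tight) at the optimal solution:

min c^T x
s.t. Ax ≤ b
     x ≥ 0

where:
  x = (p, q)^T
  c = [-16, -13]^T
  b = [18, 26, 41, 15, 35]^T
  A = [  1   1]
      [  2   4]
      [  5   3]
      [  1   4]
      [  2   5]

At p = 7, q = 2, compute slack b - a·x for each constraint:
  C1: 18 − 9 = 9  (slack)
  C2: 26 − 22 = 4  (slack)
  C3: 41 − 41 = 0  (binding)
  C4: 15 − 15 = 0  (binding)
  C5: 35 − 24 = 11  (slack)

Optimal: p = 7, q = 2
Binding: C3, C4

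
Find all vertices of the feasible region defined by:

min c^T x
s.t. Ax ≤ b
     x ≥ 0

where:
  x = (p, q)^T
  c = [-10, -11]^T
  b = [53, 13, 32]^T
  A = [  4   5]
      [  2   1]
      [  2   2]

(0, 0), (6.5, 0), (2, 9), (0, 10.6)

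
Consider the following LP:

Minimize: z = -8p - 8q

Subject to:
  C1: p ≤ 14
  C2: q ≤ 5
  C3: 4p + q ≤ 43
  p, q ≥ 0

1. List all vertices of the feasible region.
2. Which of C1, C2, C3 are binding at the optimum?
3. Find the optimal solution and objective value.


1. (0, 0), (10.75, 0), (9.5, 5), (0, 5)
2. C2, C3
3. p = 9.5, q = 5, z = -116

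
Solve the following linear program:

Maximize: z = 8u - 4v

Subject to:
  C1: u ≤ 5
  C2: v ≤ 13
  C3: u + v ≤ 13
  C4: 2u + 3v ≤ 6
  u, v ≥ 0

Evaluate the objective at each vertex of the feasible region:
  z(0, 0) = 0
  z(3, 0) = 24  ←
  z(0, 2) = -8
The maximum is at u = 3, v = 0.

u = 3, v = 0, z = 24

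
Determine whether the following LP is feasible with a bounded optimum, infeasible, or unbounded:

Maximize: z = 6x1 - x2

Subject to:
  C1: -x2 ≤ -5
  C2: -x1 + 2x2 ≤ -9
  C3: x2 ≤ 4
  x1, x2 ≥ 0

Infeasible (no feasible solution exists)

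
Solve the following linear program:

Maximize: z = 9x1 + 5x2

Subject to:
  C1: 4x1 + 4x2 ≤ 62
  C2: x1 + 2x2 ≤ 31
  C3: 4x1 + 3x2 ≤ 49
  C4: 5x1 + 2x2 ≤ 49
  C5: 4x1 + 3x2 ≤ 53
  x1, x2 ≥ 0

Evaluate the objective at each vertex of the feasible region:
  z(0, 0) = 0
  z(9.8, 0) = 88.2
  z(7, 7) = 98  ←
  z(2.5, 13) = 87.5
  z(0, 15.5) = 77.5
The maximum is at x1 = 7, x2 = 7.

x1 = 7, x2 = 7, z = 98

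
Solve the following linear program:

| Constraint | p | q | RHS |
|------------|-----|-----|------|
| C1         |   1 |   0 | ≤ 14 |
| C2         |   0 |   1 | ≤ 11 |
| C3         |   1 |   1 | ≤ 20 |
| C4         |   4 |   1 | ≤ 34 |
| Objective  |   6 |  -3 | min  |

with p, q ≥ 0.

Evaluate the objective at each vertex of the feasible region:
  z(0, 0) = 0
  z(8.5, 0) = 51
  z(5.75, 11) = 1.5
  z(0, 11) = -33  ←
The minimum is at p = 0, q = 11.

p = 0, q = 11, z = -33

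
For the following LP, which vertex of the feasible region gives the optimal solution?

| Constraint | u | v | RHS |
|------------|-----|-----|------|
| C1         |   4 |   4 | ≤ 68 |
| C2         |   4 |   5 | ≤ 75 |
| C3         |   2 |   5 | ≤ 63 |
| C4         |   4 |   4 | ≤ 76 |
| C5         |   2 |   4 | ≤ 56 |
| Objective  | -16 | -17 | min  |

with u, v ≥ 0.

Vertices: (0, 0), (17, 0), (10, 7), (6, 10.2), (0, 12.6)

Evaluate the objective at each vertex of the feasible region:
  z(0, 0) = 0
  z(17, 0) = -272
  z(10, 7) = -279  ←
  z(6, 10.2) = -269.4
  z(0, 12.6) = -214.2
The minimum is at u = 10, v = 7.

(10, 7)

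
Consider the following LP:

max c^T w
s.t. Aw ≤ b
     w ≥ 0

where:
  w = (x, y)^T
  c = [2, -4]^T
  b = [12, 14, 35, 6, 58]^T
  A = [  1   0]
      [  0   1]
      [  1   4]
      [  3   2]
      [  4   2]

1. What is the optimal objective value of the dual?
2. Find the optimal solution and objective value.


1. 4
2. x = 2, y = 0, z = 4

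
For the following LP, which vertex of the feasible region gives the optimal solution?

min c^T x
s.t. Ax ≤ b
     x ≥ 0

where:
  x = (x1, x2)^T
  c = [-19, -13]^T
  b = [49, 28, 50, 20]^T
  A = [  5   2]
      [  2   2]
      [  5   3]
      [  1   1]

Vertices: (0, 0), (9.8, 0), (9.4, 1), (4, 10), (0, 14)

Evaluate the objective at each vertex of the feasible region:
  z(0, 0) = 0
  z(9.8, 0) = -186.2
  z(9.4, 1) = -191.6
  z(4, 10) = -206  ←
  z(0, 14) = -182
The minimum is at x1 = 4, x2 = 10.

(4, 10)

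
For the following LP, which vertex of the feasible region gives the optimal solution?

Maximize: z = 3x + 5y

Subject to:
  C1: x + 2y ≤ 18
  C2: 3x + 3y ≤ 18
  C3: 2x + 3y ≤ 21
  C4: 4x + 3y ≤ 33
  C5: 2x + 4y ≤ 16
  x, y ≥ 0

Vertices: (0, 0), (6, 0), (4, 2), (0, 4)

Evaluate the objective at each vertex of the feasible region:
  z(0, 0) = 0
  z(6, 0) = 18
  z(4, 2) = 22  ←
  z(0, 4) = 20
The maximum is at x = 4, y = 2.

(4, 2)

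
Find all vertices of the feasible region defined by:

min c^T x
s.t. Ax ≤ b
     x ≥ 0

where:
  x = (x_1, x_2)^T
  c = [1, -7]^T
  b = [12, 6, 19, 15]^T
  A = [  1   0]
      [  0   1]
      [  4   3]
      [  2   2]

(0, 0), (4.75, 0), (0.25, 6), (0, 6)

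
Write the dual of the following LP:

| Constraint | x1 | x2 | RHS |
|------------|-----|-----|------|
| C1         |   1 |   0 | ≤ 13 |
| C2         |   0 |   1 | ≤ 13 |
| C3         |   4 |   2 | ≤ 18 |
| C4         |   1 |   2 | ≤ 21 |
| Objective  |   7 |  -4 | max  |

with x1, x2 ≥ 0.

Primal max cᵀx s.t. Ax ≤ b, x ≥ 0  →  Dual min bᵀy s.t. Aᵀy ≥ c, y ≥ 0.

Minimize: z = 13y1 + 13y2 + 18y3 + 21y4

Subject to:
  y1 + 4y3 + y4 ≥ 7
  y2 + 2y3 + 2y4 ≥ -4
  y1, y2, y3, y4 ≥ 0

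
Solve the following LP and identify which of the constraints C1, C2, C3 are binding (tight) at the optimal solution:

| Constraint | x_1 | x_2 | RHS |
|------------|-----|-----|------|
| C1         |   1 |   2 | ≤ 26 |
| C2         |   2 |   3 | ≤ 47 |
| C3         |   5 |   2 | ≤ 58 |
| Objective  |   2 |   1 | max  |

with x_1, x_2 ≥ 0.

At x_1 = 8, x_2 = 9, compute slack b - a·x for each constraint:
  C1: 26 − 26 = 0  (binding)
  C2: 47 − 43 = 4  (slack)
  C3: 58 − 58 = 0  (binding)

Optimal: x_1 = 8, x_2 = 9
Binding: C1, C3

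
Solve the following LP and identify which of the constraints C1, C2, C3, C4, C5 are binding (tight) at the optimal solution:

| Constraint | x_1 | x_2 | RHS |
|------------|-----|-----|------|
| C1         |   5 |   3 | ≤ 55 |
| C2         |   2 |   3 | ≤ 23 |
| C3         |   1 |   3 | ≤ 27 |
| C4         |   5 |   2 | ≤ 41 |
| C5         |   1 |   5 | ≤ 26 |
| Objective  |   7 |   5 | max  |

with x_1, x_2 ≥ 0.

At x_1 = 7, x_2 = 3, compute slack b - a·x for each constraint:
  C1: 55 − 44 = 11  (slack)
  C2: 23 − 23 = 0  (binding)
  C3: 27 − 16 = 11  (slack)
  C4: 41 − 41 = 0  (binding)
  C5: 26 − 22 = 4  (slack)

Optimal: x_1 = 7, x_2 = 3
Binding: C2, C4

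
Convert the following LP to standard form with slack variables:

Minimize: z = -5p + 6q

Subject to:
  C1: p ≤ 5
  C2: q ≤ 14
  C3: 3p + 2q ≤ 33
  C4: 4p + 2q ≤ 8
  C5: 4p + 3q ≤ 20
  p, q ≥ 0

min z = -5p + 6q

s.t.
  p + s1 = 5
  q + s2 = 14
  3p + 2q + s3 = 33
  4p + 2q + s4 = 8
  4p + 3q + s5 = 20
  p, q, s1, s2, s3, s4, s5 ≥ 0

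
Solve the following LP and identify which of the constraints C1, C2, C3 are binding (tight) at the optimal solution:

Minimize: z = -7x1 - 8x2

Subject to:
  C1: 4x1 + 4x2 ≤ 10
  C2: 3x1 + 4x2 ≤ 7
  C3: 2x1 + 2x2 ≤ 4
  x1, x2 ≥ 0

At x1 = 1, x2 = 1, compute slack b - a·x for each constraint:
  C1: 10 − 8 = 2  (slack)
  C2: 7 − 7 = 0  (binding)
  C3: 4 − 4 = 0  (binding)

Optimal: x1 = 1, x2 = 1
Binding: C2, C3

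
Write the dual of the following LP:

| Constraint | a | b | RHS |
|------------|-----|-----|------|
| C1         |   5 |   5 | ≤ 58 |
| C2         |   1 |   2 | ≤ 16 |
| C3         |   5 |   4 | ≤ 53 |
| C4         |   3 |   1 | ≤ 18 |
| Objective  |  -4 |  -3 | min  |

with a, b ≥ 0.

Primal min cᵀx s.t. Ax ≤ b, x ≥ 0  →  Dual max −bᵀy s.t. Aᵀy ≥ −c, y ≥ 0.

Maximize: z = -58y1 - 16y2 - 53y3 - 18y4

Subject to:
  5y1 + y2 + 5y3 + 3y4 ≥ 4
  5y1 + 2y2 + 4y3 + y4 ≥ 3
  y1, y2, y3, y4 ≥ 0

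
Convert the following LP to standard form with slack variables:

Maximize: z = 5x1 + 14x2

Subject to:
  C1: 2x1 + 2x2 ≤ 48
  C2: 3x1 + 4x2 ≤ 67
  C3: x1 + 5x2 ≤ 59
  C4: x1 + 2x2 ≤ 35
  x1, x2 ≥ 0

max z = 5x1 + 14x2

s.t.
  2x1 + 2x2 + s1 = 48
  3x1 + 4x2 + s2 = 67
  x1 + 5x2 + s3 = 59
  x1 + 2x2 + s4 = 35
  x1, x2, s1, s2, s3, s4 ≥ 0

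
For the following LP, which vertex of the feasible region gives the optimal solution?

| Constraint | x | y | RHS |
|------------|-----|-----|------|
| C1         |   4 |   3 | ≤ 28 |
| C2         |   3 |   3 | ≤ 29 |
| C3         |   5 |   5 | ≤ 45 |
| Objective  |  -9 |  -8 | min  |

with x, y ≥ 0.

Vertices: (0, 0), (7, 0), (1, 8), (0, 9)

Evaluate the objective at each vertex of the feasible region:
  z(0, 0) = 0
  z(7, 0) = -63
  z(1, 8) = -73  ←
  z(0, 9) = -72
The minimum is at x = 1, y = 8.

(1, 8)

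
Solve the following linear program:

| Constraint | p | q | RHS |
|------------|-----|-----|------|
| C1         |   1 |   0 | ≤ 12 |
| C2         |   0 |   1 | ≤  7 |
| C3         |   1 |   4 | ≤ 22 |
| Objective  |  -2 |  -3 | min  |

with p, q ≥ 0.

Evaluate the objective at each vertex of the feasible region:
  z(0, 0) = 0
  z(12, 0) = -24
  z(12, 2.5) = -31.5  ←
  z(0, 5.5) = -16.5
The minimum is at p = 12, q = 2.5.

p = 12, q = 2.5, z = -31.5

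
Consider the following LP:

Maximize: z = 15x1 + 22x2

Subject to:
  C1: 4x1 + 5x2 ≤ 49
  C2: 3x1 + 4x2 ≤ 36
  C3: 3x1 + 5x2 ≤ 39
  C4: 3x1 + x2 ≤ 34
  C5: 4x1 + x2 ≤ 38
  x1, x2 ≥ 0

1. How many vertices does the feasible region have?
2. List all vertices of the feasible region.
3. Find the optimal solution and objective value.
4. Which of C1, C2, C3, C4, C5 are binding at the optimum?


1. 5
2. (0, 0), (9.5, 0), (8.923, 2.308), (8, 3), (0, 7.8)
3. x1 = 8, x2 = 3, z = 186
4. C2, C3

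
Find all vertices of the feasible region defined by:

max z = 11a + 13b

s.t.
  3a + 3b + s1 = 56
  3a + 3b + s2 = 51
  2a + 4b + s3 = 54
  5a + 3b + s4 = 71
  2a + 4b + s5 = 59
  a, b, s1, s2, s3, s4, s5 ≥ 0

(0, 0), (14.2, 0), (10, 7), (7, 10), (0, 13.5)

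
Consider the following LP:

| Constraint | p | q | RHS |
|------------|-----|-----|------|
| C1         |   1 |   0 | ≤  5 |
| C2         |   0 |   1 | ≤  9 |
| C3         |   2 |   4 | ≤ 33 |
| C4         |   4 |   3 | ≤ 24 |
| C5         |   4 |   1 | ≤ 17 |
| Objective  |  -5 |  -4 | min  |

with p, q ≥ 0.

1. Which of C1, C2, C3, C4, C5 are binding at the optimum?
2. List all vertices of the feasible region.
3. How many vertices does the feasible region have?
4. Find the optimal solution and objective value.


1. C4
2. (0, 0), (4.25, 0), (3.375, 3.5), (0, 8)
3. 4
4. p = 0, q = 8, z = -32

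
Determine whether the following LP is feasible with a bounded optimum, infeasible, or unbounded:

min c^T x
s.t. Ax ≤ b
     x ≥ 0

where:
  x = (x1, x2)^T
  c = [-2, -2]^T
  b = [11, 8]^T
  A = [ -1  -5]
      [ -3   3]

Unbounded (objective can decrease without bound)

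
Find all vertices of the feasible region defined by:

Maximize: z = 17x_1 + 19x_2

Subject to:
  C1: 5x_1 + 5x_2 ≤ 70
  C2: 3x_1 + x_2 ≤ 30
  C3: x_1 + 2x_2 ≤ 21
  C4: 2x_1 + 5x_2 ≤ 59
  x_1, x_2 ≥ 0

(0, 0), (10, 0), (8, 6), (7, 7), (0, 10.5)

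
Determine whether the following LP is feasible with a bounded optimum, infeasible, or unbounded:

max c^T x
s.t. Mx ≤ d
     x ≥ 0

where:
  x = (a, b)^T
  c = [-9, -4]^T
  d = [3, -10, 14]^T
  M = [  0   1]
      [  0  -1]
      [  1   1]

Infeasible (no feasible solution exists)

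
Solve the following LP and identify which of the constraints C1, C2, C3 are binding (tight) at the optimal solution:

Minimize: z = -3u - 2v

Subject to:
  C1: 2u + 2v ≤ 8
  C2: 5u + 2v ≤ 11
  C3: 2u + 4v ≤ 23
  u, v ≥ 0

At u = 1, v = 3, compute slack b - a·x for each constraint:
  C1: 8 − 8 = 0  (binding)
  C2: 11 − 11 = 0  (binding)
  C3: 23 − 14 = 9  (slack)

Optimal: u = 1, v = 3
Binding: C1, C2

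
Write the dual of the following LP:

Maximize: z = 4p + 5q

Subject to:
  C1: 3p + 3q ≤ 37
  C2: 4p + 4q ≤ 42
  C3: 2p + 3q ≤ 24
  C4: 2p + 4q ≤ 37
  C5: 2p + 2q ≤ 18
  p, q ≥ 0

Primal max cᵀx s.t. Ax ≤ b, x ≥ 0  →  Dual min bᵀy s.t. Aᵀy ≥ c, y ≥ 0.

Minimize: z = 37y1 + 42y2 + 24y3 + 37y4 + 18y5

Subject to:
  3y1 + 4y2 + 2y3 + 2y4 + 2y5 ≥ 4
  3y1 + 4y2 + 3y3 + 4y4 + 2y5 ≥ 5
  y1, y2, y3, y4, y5 ≥ 0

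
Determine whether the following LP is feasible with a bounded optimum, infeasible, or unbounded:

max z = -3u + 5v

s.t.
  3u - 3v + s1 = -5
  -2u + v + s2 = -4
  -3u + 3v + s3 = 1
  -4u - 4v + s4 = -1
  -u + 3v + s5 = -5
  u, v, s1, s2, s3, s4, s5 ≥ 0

Infeasible (no feasible solution exists)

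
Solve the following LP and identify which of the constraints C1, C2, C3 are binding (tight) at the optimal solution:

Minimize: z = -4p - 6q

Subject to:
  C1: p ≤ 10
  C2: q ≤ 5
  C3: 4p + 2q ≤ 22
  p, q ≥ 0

At p = 3, q = 5, compute slack b - a·x for each constraint:
  C1: 10 − 3 = 7  (slack)
  C2: 5 − 5 = 0  (binding)
  C3: 22 − 22 = 0  (binding)

Optimal: p = 3, q = 5
Binding: C2, C3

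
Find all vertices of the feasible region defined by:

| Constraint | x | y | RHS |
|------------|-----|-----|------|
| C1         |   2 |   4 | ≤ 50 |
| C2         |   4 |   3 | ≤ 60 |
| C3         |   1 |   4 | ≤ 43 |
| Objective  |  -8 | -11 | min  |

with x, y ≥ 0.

(0, 0), (15, 0), (9, 8), (7, 9), (0, 10.75)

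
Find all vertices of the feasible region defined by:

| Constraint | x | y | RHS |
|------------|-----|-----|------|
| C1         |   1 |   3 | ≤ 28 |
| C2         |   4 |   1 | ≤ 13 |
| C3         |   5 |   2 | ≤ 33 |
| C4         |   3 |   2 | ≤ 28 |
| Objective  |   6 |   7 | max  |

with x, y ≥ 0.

(0, 0), (3.25, 0), (1, 9), (0, 9.333)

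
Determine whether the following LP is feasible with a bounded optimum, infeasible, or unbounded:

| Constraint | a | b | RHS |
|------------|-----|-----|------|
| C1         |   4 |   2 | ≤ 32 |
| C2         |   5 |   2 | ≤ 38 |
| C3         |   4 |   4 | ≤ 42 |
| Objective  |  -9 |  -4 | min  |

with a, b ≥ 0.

Feasible with a bounded optimal solution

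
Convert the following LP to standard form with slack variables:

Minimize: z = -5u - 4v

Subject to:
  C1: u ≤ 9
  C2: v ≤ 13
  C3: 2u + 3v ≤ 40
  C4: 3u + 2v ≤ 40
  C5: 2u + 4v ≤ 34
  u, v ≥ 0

min z = -5u - 4v

s.t.
  u + s1 = 9
  v + s2 = 13
  2u + 3v + s3 = 40
  3u + 2v + s4 = 40
  2u + 4v + s5 = 34
  u, v, s1, s2, s3, s4, s5 ≥ 0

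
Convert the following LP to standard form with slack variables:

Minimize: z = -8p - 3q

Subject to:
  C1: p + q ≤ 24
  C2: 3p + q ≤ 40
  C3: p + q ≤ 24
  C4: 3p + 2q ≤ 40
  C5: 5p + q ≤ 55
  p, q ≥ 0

min z = -8p - 3q

s.t.
  p + q + s1 = 24
  3p + q + s2 = 40
  p + q + s3 = 24
  3p + 2q + s4 = 40
  5p + q + s5 = 55
  p, q, s1, s2, s3, s4, s5 ≥ 0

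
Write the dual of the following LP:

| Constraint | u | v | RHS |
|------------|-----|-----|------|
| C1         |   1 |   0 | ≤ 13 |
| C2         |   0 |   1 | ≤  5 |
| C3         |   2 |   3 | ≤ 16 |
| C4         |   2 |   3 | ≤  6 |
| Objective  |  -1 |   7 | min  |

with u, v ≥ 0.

Primal min cᵀx s.t. Ax ≤ b, x ≥ 0  →  Dual max −bᵀy s.t. Aᵀy ≥ −c, y ≥ 0.

Maximize: z = -13y1 - 5y2 - 16y3 - 6y4

Subject to:
  y1 + 2y3 + 2y4 ≥ 1
  y2 + 3y3 + 3y4 ≥ -7
  y1, y2, y3, y4 ≥ 0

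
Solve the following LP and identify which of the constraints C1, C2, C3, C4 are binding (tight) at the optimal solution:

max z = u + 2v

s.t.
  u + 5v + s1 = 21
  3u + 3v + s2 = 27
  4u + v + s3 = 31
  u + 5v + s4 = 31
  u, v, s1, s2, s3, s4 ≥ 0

At u = 6, v = 3, compute slack b - a·x for each constraint:
  C1: 21 − 21 = 0  (binding)
  C2: 27 − 27 = 0  (binding)
  C3: 31 − 27 = 4  (slack)
  C4: 31 − 21 = 10  (slack)

Optimal: u = 6, v = 3
Binding: C1, C2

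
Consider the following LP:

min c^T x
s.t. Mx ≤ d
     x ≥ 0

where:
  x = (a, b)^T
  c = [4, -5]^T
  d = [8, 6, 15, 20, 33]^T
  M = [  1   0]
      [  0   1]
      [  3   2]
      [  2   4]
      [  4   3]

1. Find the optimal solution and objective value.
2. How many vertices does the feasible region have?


1. a = 0, b = 5, z = -25
2. 4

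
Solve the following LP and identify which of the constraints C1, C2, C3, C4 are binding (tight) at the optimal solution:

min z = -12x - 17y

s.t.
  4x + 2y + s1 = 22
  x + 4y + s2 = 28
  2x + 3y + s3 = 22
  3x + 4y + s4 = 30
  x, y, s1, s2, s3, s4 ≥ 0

At x = 2, y = 6, compute slack b - a·x for each constraint:
  C1: 22 − 20 = 2  (slack)
  C2: 28 − 26 = 2  (slack)
  C3: 22 − 22 = 0  (binding)
  C4: 30 − 30 = 0  (binding)

Optimal: x = 2, y = 6
Binding: C3, C4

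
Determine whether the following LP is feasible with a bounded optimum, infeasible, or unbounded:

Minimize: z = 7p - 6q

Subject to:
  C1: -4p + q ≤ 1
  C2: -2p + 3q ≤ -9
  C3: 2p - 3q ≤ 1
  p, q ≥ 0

Infeasible (no feasible solution exists)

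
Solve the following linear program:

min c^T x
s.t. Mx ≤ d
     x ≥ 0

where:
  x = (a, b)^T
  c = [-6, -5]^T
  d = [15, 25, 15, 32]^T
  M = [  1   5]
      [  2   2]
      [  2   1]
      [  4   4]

Evaluate the objective at each vertex of the feasible region:
  z(0, 0) = 0
  z(7.5, 0) = -45
  z(7, 1) = -47  ←
  z(6.25, 1.75) = -46.25
  z(0, 3) = -15
The minimum is at a = 7, b = 1.

a = 7, b = 1, z = -47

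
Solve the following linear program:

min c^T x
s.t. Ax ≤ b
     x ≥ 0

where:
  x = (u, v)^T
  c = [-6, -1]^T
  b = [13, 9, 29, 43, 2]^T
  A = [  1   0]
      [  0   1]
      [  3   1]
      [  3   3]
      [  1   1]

Evaluate the objective at each vertex of the feasible region:
  z(0, 0) = 0
  z(2, 0) = -12  ←
  z(0, 2) = -2
The minimum is at u = 2, v = 0.

u = 2, v = 0, z = -12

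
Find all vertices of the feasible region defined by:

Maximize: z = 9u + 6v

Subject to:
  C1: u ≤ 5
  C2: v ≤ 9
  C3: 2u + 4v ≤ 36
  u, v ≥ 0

(0, 0), (5, 0), (5, 6.5), (0, 9)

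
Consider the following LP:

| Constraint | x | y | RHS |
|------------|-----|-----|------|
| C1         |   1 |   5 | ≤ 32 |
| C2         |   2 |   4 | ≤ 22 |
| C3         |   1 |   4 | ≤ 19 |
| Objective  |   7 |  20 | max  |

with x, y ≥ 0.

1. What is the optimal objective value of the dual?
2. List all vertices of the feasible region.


1. 101
2. (0, 0), (11, 0), (3, 4), (0, 4.75)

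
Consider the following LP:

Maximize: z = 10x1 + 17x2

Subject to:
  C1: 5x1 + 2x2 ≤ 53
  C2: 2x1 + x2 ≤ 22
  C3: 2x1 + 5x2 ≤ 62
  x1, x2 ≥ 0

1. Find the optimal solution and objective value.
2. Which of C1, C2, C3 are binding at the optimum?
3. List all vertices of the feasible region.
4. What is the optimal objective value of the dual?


1. x1 = 6, x2 = 10, z = 230
2. C2, C3
3. (0, 0), (10.6, 0), (9, 4), (6, 10), (0, 12.4)
4. 230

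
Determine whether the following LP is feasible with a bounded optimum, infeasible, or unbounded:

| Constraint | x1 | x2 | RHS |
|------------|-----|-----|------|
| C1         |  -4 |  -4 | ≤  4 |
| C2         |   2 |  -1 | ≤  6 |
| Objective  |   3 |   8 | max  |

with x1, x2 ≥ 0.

Unbounded (objective can increase without bound)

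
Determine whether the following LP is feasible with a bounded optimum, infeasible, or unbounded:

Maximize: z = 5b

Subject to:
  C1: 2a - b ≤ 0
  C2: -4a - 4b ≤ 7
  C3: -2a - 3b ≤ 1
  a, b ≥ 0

Unbounded (objective can increase without bound)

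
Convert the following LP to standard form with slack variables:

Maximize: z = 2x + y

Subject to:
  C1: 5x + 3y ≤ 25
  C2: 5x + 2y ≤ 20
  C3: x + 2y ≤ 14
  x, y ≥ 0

max z = 2x + y

s.t.
  5x + 3y + s1 = 25
  5x + 2y + s2 = 20
  x + 2y + s3 = 14
  x, y, s1, s2, s3 ≥ 0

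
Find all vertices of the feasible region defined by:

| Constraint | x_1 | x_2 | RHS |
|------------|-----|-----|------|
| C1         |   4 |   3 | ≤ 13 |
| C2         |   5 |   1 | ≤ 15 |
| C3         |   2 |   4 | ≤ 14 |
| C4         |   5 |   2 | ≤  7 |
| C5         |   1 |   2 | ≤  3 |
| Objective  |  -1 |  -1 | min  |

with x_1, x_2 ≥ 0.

(0, 0), (1.4, 0), (1, 1), (0, 1.5)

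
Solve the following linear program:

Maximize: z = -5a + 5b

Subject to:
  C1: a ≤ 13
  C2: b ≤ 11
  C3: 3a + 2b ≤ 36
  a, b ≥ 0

Evaluate the objective at each vertex of the feasible region:
  z(0, 0) = 0
  z(12, 0) = -60
  z(4.667, 11) = 31.67
  z(0, 11) = 55  ←
The maximum is at a = 0, b = 11.

a = 0, b = 11, z = 55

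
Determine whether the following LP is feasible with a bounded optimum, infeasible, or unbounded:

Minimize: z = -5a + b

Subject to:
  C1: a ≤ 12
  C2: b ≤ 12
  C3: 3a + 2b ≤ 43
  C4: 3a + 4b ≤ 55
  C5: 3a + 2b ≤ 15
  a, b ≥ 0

Feasible with a bounded optimal solution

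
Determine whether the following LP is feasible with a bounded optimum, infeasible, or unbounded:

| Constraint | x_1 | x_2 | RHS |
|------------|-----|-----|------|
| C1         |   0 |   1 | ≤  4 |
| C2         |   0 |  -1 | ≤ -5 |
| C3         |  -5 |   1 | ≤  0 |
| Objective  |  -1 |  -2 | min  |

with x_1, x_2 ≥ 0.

Infeasible (no feasible solution exists)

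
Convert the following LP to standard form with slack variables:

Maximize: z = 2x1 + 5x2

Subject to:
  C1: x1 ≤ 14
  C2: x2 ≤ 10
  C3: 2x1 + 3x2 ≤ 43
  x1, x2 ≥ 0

max z = 2x1 + 5x2

s.t.
  x1 + s1 = 14
  x2 + s2 = 10
  2x1 + 3x2 + s3 = 43
  x1, x2, s1, s2, s3 ≥ 0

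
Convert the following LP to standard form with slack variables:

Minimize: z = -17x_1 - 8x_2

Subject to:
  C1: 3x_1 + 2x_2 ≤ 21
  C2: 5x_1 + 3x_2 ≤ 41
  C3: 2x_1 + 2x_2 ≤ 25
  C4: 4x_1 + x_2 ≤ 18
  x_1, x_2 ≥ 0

min z = -17x_1 - 8x_2

s.t.
  3x_1 + 2x_2 + s1 = 21
  5x_1 + 3x_2 + s2 = 41
  2x_1 + 2x_2 + s3 = 25
  4x_1 + x_2 + s4 = 18
  x_1, x_2, s1, s2, s3, s4 ≥ 0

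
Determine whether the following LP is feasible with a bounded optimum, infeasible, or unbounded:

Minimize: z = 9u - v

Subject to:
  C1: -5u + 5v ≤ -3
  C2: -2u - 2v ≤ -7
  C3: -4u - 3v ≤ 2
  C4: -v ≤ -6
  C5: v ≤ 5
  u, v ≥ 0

Infeasible (no feasible solution exists)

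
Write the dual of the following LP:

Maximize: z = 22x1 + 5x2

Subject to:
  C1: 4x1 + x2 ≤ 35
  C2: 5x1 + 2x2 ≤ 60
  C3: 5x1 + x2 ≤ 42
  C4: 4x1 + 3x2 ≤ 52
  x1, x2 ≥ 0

Primal max cᵀx s.t. Ax ≤ b, x ≥ 0  →  Dual min bᵀy s.t. Aᵀy ≥ c, y ≥ 0.

Minimize: z = 35y1 + 60y2 + 42y3 + 52y4

Subject to:
  4y1 + 5y2 + 5y3 + 4y4 ≥ 22
  y1 + 2y2 + y3 + 3y4 ≥ 5
  y1, y2, y3, y4 ≥ 0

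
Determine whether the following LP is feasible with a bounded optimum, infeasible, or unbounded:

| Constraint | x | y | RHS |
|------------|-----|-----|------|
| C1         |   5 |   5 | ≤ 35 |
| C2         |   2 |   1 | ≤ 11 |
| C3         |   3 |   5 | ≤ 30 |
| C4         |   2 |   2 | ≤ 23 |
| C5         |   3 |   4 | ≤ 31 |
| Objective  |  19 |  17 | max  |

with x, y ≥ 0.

Feasible with a bounded optimal solution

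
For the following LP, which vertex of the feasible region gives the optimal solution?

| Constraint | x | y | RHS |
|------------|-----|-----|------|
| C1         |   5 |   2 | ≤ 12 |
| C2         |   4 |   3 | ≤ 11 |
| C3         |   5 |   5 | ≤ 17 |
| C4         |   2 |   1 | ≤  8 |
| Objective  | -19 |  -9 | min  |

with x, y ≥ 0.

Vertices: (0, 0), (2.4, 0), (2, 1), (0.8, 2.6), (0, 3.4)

Evaluate the objective at each vertex of the feasible region:
  z(0, 0) = 0
  z(2.4, 0) = -45.6
  z(2, 1) = -47  ←
  z(0.8, 2.6) = -38.6
  z(0, 3.4) = -30.6
The minimum is at x = 2, y = 1.

(2, 1)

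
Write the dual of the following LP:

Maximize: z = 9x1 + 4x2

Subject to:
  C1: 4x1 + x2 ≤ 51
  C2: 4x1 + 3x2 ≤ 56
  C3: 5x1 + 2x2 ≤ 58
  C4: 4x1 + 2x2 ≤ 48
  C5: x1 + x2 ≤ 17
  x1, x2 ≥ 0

Primal max cᵀx s.t. Ax ≤ b, x ≥ 0  →  Dual min bᵀy s.t. Aᵀy ≥ c, y ≥ 0.

Minimize: z = 51y1 + 56y2 + 58y3 + 48y4 + 17y5

Subject to:
  4y1 + 4y2 + 5y3 + 4y4 + y5 ≥ 9
  y1 + 3y2 + 2y3 + 2y4 + y5 ≥ 4
  y1, y2, y3, y4, y5 ≥ 0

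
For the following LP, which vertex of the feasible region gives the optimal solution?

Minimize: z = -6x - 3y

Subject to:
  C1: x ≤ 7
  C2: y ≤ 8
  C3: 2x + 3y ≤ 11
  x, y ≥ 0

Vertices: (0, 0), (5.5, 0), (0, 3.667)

Evaluate the objective at each vertex of the feasible region:
  z(0, 0) = 0
  z(5.5, 0) = -33  ←
  z(0, 3.667) = -11
The minimum is at x = 5.5, y = 0.

(5.5, 0)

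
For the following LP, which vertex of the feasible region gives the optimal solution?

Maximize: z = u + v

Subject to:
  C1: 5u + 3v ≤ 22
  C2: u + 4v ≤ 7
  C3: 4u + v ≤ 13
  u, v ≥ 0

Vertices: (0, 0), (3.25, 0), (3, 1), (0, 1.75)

Evaluate the objective at each vertex of the feasible region:
  z(0, 0) = 0
  z(3.25, 0) = 3.25
  z(3, 1) = 4  ←
  z(0, 1.75) = 1.75
The maximum is at u = 3, v = 1.

(3, 1)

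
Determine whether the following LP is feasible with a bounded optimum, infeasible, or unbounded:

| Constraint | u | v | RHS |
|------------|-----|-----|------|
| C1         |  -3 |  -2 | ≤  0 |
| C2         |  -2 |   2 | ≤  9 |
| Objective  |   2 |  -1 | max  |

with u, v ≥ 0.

Unbounded (objective can increase without bound)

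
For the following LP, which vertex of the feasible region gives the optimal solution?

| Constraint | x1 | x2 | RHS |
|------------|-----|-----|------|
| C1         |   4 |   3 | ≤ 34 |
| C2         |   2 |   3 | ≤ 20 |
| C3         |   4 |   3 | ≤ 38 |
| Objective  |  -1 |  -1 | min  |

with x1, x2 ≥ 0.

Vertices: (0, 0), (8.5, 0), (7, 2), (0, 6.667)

Evaluate the objective at each vertex of the feasible region:
  z(0, 0) = 0
  z(8.5, 0) = -8.5
  z(7, 2) = -9  ←
  z(0, 6.667) = -6.667
The minimum is at x1 = 7, x2 = 2.

(7, 2)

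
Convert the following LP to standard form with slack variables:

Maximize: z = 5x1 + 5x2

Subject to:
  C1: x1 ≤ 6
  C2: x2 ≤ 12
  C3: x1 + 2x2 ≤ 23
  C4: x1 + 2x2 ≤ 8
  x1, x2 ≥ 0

max z = 5x1 + 5x2

s.t.
  x1 + s1 = 6
  x2 + s2 = 12
  x1 + 2x2 + s3 = 23
  x1 + 2x2 + s4 = 8
  x1, x2, s1, s2, s3, s4 ≥ 0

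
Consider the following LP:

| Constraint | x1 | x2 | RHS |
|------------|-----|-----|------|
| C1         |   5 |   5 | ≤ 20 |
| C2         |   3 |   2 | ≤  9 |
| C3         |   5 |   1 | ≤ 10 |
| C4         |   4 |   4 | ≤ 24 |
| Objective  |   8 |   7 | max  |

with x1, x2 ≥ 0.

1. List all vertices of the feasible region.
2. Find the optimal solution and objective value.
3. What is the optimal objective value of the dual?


1. (0, 0), (2, 0), (1.571, 2.143), (1, 3), (0, 4)
2. x1 = 1, x2 = 3, z = 29
3. 29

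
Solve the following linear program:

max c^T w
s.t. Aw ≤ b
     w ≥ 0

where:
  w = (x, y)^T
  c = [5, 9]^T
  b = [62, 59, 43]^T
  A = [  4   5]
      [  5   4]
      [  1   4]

Evaluate the objective at each vertex of the feasible region:
  z(0, 0) = 0
  z(11.8, 0) = 59
  z(5.222, 8.222) = 100.1
  z(3, 10) = 105  ←
  z(0, 10.75) = 96.75
The maximum is at x = 3, y = 10.

x = 3, y = 10, z = 105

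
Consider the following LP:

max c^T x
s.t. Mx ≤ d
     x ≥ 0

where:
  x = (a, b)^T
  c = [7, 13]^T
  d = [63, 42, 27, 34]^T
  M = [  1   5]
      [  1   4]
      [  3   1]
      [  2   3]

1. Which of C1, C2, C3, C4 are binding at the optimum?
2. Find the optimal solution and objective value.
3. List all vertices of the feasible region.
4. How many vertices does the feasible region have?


1. C2, C4
2. a = 2, b = 10, z = 144
3. (0, 0), (9, 0), (6.714, 6.857), (2, 10), (0, 10.5)
4. 5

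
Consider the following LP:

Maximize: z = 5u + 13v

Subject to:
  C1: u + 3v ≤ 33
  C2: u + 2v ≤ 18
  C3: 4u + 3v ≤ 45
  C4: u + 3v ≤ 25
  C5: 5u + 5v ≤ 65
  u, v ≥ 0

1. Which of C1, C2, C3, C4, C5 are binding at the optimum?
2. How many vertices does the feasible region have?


1. C2, C4
2. 5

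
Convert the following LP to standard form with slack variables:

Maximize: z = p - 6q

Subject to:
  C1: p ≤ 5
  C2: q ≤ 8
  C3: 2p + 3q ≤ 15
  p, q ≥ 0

max z = p - 6q

s.t.
  p + s1 = 5
  q + s2 = 8
  2p + 3q + s3 = 15
  p, q, s1, s2, s3 ≥ 0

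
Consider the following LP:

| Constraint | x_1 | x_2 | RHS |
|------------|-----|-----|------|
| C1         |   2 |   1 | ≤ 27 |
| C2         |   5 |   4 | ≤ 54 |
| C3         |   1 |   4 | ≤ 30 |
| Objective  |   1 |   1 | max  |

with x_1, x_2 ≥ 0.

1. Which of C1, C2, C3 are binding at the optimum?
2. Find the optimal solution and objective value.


1. C2, C3
2. x_1 = 6, x_2 = 6, z = 12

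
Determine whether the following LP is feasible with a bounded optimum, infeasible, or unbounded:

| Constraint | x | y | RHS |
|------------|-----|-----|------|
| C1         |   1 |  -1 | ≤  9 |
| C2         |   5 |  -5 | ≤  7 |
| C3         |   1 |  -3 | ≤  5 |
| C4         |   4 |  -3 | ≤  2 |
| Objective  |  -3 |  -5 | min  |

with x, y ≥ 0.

Unbounded (objective can decrease without bound)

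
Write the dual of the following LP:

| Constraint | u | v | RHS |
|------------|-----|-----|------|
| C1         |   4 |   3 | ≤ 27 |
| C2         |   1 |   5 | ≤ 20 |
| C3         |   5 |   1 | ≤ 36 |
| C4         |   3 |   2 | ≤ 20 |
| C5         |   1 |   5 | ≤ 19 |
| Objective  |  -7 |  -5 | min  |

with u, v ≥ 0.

Primal min cᵀx s.t. Ax ≤ b, x ≥ 0  →  Dual max −bᵀy s.t. Aᵀy ≥ −c, y ≥ 0.

Maximize: z = -27y1 - 20y2 - 36y3 - 20y4 - 19y5

Subject to:
  4y1 + y2 + 5y3 + 3y4 + y5 ≥ 7
  3y1 + 5y2 + y3 + 2y4 + 5y5 ≥ 5
  y1, y2, y3, y4, y5 ≥ 0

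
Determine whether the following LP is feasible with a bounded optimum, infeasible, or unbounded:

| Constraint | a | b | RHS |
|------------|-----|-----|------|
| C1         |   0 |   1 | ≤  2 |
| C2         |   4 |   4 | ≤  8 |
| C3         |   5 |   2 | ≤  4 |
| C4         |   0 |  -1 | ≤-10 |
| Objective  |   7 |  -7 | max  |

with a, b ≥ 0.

Infeasible (no feasible solution exists)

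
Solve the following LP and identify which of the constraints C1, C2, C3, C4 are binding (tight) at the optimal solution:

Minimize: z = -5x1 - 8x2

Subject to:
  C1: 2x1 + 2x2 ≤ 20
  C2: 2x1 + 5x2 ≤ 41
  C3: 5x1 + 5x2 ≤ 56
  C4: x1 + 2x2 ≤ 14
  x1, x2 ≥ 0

At x1 = 6, x2 = 4, compute slack b - a·x for each constraint:
  C1: 20 − 20 = 0  (binding)
  C2: 41 − 32 = 9  (slack)
  C3: 56 − 50 = 6  (slack)
  C4: 14 − 14 = 0  (binding)

Optimal: x1 = 6, x2 = 4
Binding: C1, C4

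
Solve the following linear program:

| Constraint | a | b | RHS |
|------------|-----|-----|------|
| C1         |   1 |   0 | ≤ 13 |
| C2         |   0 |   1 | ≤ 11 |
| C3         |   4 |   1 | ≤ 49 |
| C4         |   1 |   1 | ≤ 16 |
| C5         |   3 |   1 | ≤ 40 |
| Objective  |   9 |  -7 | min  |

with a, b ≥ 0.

Evaluate the objective at each vertex of the feasible region:
  z(0, 0) = 0
  z(12.25, 0) = 110.2
  z(11, 5) = 64
  z(5, 11) = -32
  z(0, 11) = -77  ←
The minimum is at a = 0, b = 11.

a = 0, b = 11, z = -77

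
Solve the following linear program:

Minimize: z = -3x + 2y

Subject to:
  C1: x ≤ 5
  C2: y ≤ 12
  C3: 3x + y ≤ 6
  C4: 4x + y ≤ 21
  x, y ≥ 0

Evaluate the objective at each vertex of the feasible region:
  z(0, 0) = 0
  z(2, 0) = -6  ←
  z(0, 6) = 12
The minimum is at x = 2, y = 0.

x = 2, y = 0, z = -6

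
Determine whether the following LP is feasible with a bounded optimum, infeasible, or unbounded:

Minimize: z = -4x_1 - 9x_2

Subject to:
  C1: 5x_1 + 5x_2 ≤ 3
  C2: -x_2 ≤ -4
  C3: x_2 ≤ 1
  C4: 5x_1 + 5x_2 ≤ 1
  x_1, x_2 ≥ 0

Infeasible (no feasible solution exists)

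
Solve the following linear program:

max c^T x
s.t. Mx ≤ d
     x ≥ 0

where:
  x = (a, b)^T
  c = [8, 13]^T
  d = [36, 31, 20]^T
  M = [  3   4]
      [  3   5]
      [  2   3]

Evaluate the objective at each vertex of the feasible region:
  z(0, 0) = 0
  z(10, 0) = 80
  z(7, 2) = 82  ←
  z(0, 6.2) = 80.6
The maximum is at a = 7, b = 2.

a = 7, b = 2, z = 82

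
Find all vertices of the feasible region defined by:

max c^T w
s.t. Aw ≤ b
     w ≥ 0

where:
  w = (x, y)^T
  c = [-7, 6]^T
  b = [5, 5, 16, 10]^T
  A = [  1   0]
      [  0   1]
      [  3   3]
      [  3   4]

(0, 0), (3.333, 0), (0, 2.5)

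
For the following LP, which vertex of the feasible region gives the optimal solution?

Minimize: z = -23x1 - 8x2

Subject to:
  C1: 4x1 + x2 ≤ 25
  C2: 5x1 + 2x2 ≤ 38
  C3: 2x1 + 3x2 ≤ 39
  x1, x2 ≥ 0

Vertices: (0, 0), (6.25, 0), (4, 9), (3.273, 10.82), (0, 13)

Evaluate the objective at each vertex of the feasible region:
  z(0, 0) = 0
  z(6.25, 0) = -143.8
  z(4, 9) = -164  ←
  z(3.273, 10.82) = -161.8
  z(0, 13) = -104
The minimum is at x1 = 4, x2 = 9.

(4, 9)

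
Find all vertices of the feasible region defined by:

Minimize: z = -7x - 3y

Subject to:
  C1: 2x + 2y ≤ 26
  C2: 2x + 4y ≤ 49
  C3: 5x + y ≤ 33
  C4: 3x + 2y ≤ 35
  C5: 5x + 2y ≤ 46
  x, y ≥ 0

(0, 0), (6.6, 0), (5, 8), (1.5, 11.5), (0, 12.25)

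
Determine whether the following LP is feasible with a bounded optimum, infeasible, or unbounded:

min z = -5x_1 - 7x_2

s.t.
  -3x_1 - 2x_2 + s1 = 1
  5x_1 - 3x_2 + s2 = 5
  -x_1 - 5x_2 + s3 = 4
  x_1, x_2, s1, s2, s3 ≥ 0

Unbounded (objective can decrease without bound)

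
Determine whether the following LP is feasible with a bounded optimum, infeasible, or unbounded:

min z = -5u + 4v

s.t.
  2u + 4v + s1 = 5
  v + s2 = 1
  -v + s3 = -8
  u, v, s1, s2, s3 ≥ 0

Infeasible (no feasible solution exists)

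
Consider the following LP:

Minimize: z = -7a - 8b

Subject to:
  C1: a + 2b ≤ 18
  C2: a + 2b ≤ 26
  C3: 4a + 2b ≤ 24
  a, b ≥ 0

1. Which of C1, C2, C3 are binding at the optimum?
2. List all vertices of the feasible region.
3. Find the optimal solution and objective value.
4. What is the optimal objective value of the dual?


1. C1, C3
2. (0, 0), (6, 0), (2, 8), (0, 9)
3. a = 2, b = 8, z = -78
4. -78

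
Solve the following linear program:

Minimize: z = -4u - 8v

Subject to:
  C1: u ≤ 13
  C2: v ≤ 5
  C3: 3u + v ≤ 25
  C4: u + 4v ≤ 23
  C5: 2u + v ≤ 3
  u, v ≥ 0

Evaluate the objective at each vertex of the feasible region:
  z(0, 0) = 0
  z(1.5, 0) = -6
  z(0, 3) = -24  ←
The minimum is at u = 0, v = 3.

u = 0, v = 3, z = -24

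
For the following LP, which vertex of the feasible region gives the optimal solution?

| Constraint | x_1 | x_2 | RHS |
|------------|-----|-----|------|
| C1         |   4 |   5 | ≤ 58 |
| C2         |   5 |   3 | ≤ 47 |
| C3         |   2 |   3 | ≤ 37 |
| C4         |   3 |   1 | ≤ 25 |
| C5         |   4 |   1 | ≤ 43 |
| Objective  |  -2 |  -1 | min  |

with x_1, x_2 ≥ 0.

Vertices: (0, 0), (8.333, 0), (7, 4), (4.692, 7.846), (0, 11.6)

Evaluate the objective at each vertex of the feasible region:
  z(0, 0) = 0
  z(8.333, 0) = -16.67
  z(7, 4) = -18  ←
  z(4.692, 7.846) = -17.23
  z(0, 11.6) = -11.6
The minimum is at x_1 = 7, x_2 = 4.

(7, 4)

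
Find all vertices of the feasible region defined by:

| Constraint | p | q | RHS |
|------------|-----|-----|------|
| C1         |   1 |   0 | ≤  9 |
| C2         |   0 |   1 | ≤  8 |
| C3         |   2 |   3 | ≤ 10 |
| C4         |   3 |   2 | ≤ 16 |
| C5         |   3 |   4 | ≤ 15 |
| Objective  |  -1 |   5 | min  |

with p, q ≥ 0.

(0, 0), (5, 0), (0, 3.333)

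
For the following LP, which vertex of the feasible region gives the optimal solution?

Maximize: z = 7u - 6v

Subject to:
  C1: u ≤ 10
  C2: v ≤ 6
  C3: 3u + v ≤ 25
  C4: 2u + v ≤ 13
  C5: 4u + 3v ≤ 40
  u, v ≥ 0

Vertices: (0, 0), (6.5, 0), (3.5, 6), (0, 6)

Evaluate the objective at each vertex of the feasible region:
  z(0, 0) = 0
  z(6.5, 0) = 45.5  ←
  z(3.5, 6) = -11.5
  z(0, 6) = -36
The maximum is at u = 6.5, v = 0.

(6.5, 0)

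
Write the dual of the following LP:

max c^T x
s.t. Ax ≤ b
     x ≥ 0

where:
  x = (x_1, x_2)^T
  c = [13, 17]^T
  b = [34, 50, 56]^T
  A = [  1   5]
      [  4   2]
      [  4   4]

Primal max cᵀx s.t. Ax ≤ b, x ≥ 0  →  Dual min bᵀy s.t. Aᵀy ≥ c, y ≥ 0.

Minimize: z = 34y1 + 50y2 + 56y3

Subject to:
  y1 + 4y2 + 4y3 ≥ 13
  5y1 + 2y2 + 4y3 ≥ 17
  y1, y2, y3 ≥ 0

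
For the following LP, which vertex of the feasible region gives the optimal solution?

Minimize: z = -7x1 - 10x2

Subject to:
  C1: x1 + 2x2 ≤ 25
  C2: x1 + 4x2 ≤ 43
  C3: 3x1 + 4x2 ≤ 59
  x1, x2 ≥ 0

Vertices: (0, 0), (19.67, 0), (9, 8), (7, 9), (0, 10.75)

Evaluate the objective at each vertex of the feasible region:
  z(0, 0) = 0
  z(19.67, 0) = -137.7
  z(9, 8) = -143  ←
  z(7, 9) = -139
  z(0, 10.75) = -107.5
The minimum is at x1 = 9, x2 = 8.

(9, 8)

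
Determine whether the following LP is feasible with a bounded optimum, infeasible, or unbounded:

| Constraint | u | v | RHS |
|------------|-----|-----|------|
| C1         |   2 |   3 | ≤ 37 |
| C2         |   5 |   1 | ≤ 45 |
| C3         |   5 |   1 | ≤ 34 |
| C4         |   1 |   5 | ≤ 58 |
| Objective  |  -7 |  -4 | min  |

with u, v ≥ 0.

Feasible with a bounded optimal solution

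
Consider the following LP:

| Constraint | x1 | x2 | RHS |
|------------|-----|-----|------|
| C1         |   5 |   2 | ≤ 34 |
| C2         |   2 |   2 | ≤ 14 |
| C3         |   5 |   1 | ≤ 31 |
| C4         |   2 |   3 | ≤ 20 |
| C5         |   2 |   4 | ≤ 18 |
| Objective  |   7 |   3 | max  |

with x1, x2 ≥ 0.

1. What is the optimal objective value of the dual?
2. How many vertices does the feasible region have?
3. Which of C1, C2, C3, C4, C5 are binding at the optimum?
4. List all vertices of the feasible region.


1. 45
2. 5
3. C2, C3
4. (0, 0), (6.2, 0), (6, 1), (5, 2), (0, 4.5)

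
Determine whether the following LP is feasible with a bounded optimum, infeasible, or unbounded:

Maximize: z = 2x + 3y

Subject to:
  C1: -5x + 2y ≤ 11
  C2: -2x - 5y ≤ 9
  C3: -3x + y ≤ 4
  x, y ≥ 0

Unbounded (objective can increase without bound)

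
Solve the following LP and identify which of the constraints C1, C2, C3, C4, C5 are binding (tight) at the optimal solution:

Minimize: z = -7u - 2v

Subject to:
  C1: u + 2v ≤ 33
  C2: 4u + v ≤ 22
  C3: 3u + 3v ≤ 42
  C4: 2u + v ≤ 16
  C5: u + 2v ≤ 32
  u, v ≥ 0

At u = 3, v = 10, compute slack b - a·x for each constraint:
  C1: 33 − 23 = 10  (slack)
  C2: 22 − 22 = 0  (binding)
  C3: 42 − 39 = 3  (slack)
  C4: 16 − 16 = 0  (binding)
  C5: 32 − 23 = 9  (slack)

Optimal: u = 3, v = 10
Binding: C2, C4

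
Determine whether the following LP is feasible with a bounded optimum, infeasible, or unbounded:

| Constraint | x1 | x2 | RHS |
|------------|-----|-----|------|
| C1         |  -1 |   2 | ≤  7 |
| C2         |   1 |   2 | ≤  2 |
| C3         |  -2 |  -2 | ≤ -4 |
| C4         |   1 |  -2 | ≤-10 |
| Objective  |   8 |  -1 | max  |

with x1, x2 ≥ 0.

Infeasible (no feasible solution exists)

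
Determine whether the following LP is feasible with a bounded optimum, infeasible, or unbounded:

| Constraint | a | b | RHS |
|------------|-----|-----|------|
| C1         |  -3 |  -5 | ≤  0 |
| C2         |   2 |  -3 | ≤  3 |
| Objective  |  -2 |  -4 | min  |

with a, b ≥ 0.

Unbounded (objective can decrease without bound)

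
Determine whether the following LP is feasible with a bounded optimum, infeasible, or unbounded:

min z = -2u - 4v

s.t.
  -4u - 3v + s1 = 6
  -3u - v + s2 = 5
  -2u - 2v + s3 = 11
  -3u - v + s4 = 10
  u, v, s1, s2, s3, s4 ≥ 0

Unbounded (objective can decrease without bound)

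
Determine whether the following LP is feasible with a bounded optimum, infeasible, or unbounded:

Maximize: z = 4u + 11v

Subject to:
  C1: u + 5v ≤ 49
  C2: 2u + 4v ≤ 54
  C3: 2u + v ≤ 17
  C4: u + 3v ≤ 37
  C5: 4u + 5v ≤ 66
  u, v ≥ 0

Feasible with a bounded optimal solution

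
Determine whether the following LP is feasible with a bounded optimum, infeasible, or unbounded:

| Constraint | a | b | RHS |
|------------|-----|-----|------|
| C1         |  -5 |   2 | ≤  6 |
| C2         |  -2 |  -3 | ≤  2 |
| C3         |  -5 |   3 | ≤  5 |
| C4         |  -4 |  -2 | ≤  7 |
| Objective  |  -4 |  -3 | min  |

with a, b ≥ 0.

Unbounded (objective can decrease without bound)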